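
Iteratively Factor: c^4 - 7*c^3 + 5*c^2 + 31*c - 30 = (c - 5)*(c^3 - 2*c^2 - 5*c + 6) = (c - 5)*(c - 3)*(c^2 + c - 2) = (c - 5)*(c - 3)*(c + 2)*(c - 1)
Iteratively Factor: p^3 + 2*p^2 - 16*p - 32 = (p + 2)*(p^2 - 16) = (p + 2)*(p + 4)*(p - 4)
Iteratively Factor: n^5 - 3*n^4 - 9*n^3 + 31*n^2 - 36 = (n - 3)*(n^4 - 9*n^2 + 4*n + 12) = (n - 3)*(n - 2)*(n^3 + 2*n^2 - 5*n - 6) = (n - 3)*(n - 2)^2*(n^2 + 4*n + 3) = (n - 3)*(n - 2)^2*(n + 3)*(n + 1)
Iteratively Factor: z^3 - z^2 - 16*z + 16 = (z - 4)*(z^2 + 3*z - 4) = (z - 4)*(z - 1)*(z + 4)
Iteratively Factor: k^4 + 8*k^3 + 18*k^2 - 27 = (k + 3)*(k^3 + 5*k^2 + 3*k - 9) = (k + 3)^2*(k^2 + 2*k - 3) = (k + 3)^3*(k - 1)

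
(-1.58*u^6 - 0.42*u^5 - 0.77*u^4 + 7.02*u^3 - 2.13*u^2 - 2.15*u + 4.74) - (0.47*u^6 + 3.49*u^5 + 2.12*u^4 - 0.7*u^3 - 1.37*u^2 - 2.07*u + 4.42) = -2.05*u^6 - 3.91*u^5 - 2.89*u^4 + 7.72*u^3 - 0.76*u^2 - 0.0800000000000001*u + 0.32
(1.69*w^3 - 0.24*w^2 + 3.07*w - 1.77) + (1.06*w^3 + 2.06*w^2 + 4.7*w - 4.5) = 2.75*w^3 + 1.82*w^2 + 7.77*w - 6.27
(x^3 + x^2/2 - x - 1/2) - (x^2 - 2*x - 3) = x^3 - x^2/2 + x + 5/2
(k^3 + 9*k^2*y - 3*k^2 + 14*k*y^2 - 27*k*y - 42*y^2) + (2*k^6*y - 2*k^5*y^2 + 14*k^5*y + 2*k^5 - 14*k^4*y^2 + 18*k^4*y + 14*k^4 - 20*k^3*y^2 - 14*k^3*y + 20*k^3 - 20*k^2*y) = 2*k^6*y - 2*k^5*y^2 + 14*k^5*y + 2*k^5 - 14*k^4*y^2 + 18*k^4*y + 14*k^4 - 20*k^3*y^2 - 14*k^3*y + 21*k^3 - 11*k^2*y - 3*k^2 + 14*k*y^2 - 27*k*y - 42*y^2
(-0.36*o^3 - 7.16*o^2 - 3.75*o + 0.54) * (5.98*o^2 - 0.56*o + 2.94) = -2.1528*o^5 - 42.6152*o^4 - 19.4738*o^3 - 15.7212*o^2 - 11.3274*o + 1.5876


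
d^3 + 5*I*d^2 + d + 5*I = (d - I)*(d + I)*(d + 5*I)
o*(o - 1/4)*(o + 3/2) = o^3 + 5*o^2/4 - 3*o/8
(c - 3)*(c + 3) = c^2 - 9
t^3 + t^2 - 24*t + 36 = (t - 3)*(t - 2)*(t + 6)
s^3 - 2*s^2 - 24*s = s*(s - 6)*(s + 4)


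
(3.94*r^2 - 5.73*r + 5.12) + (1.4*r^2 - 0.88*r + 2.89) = 5.34*r^2 - 6.61*r + 8.01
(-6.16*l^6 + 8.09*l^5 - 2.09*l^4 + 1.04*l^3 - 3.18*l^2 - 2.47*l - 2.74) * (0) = 0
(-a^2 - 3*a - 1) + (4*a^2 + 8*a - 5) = 3*a^2 + 5*a - 6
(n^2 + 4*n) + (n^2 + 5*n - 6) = 2*n^2 + 9*n - 6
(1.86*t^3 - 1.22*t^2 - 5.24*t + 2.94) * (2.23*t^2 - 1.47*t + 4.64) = 4.1478*t^5 - 5.4548*t^4 - 1.2614*t^3 + 8.5982*t^2 - 28.6354*t + 13.6416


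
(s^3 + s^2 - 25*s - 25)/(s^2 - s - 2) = (s^2 - 25)/(s - 2)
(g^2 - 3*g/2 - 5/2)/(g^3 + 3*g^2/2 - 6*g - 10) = (g + 1)/(g^2 + 4*g + 4)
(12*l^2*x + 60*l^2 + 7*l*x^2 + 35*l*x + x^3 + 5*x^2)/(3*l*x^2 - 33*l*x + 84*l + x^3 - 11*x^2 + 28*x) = (4*l*x + 20*l + x^2 + 5*x)/(x^2 - 11*x + 28)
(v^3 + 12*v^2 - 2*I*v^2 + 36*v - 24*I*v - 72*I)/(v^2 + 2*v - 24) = (v^2 + 2*v*(3 - I) - 12*I)/(v - 4)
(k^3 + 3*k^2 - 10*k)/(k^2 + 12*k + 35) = k*(k - 2)/(k + 7)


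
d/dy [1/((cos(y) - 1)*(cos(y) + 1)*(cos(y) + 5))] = (-3 + 10*cos(y)/sin(y)^2 + 2/sin(y)^2)/((cos(y) + 5)^2*sin(y))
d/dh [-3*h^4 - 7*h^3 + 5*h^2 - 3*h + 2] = -12*h^3 - 21*h^2 + 10*h - 3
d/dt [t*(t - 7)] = 2*t - 7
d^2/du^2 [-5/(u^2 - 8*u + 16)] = -30/(u^4 - 16*u^3 + 96*u^2 - 256*u + 256)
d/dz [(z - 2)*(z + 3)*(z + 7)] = 3*z^2 + 16*z + 1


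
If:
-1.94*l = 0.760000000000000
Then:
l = -0.39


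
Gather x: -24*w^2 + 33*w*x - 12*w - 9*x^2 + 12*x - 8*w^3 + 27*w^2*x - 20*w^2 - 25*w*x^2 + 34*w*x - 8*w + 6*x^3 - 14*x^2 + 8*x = -8*w^3 - 44*w^2 - 20*w + 6*x^3 + x^2*(-25*w - 23) + x*(27*w^2 + 67*w + 20)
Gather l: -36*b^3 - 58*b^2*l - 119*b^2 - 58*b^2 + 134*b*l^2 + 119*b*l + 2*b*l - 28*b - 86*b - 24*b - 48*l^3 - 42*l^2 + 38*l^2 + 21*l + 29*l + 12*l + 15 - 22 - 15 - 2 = -36*b^3 - 177*b^2 - 138*b - 48*l^3 + l^2*(134*b - 4) + l*(-58*b^2 + 121*b + 62) - 24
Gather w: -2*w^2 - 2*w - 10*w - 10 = -2*w^2 - 12*w - 10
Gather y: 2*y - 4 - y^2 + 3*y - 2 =-y^2 + 5*y - 6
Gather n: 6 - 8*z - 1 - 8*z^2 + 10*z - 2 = -8*z^2 + 2*z + 3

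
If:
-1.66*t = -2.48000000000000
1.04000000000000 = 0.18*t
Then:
No Solution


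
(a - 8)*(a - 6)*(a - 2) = a^3 - 16*a^2 + 76*a - 96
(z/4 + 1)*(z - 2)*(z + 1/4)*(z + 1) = z^4/4 + 13*z^3/16 - 21*z^2/16 - 19*z/8 - 1/2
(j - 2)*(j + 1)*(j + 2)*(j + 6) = j^4 + 7*j^3 + 2*j^2 - 28*j - 24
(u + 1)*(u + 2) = u^2 + 3*u + 2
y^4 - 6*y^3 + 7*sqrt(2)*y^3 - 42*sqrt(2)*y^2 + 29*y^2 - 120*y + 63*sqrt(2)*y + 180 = (y - 3)^2*(y + 2*sqrt(2))*(y + 5*sqrt(2))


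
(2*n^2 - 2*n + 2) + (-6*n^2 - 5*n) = -4*n^2 - 7*n + 2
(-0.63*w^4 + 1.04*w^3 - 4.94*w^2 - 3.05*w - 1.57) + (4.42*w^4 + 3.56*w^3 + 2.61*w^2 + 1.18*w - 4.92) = 3.79*w^4 + 4.6*w^3 - 2.33*w^2 - 1.87*w - 6.49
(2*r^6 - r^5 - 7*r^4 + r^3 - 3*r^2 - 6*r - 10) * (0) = 0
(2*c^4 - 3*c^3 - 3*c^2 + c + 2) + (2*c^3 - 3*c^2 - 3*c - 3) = 2*c^4 - c^3 - 6*c^2 - 2*c - 1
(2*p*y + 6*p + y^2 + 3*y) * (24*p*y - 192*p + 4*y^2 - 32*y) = 48*p^2*y^2 - 240*p^2*y - 1152*p^2 + 32*p*y^3 - 160*p*y^2 - 768*p*y + 4*y^4 - 20*y^3 - 96*y^2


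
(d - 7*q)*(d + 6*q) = d^2 - d*q - 42*q^2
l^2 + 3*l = l*(l + 3)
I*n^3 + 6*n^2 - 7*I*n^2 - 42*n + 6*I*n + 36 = (n - 6)*(n - 6*I)*(I*n - I)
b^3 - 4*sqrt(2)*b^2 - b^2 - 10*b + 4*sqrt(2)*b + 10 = (b - 1)*(b - 5*sqrt(2))*(b + sqrt(2))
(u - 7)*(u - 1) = u^2 - 8*u + 7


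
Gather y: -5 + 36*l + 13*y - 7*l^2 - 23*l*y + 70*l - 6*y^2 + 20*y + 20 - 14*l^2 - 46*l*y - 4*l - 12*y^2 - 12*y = -21*l^2 + 102*l - 18*y^2 + y*(21 - 69*l) + 15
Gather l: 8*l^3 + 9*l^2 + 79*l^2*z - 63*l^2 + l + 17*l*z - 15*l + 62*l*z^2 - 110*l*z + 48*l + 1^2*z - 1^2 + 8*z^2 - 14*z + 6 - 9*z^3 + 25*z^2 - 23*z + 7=8*l^3 + l^2*(79*z - 54) + l*(62*z^2 - 93*z + 34) - 9*z^3 + 33*z^2 - 36*z + 12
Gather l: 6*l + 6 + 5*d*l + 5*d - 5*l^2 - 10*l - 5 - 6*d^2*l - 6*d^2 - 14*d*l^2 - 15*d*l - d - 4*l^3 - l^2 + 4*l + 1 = -6*d^2 + 4*d - 4*l^3 + l^2*(-14*d - 6) + l*(-6*d^2 - 10*d) + 2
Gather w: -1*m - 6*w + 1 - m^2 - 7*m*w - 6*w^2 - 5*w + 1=-m^2 - m - 6*w^2 + w*(-7*m - 11) + 2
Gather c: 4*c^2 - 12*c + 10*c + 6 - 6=4*c^2 - 2*c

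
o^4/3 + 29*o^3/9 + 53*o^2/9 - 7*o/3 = o*(o/3 + 1)*(o - 1/3)*(o + 7)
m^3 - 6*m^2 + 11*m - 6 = (m - 3)*(m - 2)*(m - 1)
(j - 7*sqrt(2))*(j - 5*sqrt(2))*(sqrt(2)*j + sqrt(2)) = sqrt(2)*j^3 - 24*j^2 + sqrt(2)*j^2 - 24*j + 70*sqrt(2)*j + 70*sqrt(2)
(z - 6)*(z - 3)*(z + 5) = z^3 - 4*z^2 - 27*z + 90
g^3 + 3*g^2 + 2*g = g*(g + 1)*(g + 2)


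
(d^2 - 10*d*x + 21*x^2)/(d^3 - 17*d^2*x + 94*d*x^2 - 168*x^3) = (d - 3*x)/(d^2 - 10*d*x + 24*x^2)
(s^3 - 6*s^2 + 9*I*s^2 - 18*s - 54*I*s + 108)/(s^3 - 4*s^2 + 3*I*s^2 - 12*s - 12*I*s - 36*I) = (s + 6*I)/(s + 2)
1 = 1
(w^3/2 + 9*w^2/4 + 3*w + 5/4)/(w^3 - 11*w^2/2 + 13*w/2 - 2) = (2*w^3 + 9*w^2 + 12*w + 5)/(2*(2*w^3 - 11*w^2 + 13*w - 4))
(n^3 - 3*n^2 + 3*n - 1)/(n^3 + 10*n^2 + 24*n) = (n^3 - 3*n^2 + 3*n - 1)/(n*(n^2 + 10*n + 24))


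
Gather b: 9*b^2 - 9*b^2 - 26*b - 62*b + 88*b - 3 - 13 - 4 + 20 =0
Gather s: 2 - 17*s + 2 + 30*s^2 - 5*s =30*s^2 - 22*s + 4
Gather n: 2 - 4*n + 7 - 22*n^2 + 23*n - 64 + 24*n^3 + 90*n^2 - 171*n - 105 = 24*n^3 + 68*n^2 - 152*n - 160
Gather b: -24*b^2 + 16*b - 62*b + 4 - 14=-24*b^2 - 46*b - 10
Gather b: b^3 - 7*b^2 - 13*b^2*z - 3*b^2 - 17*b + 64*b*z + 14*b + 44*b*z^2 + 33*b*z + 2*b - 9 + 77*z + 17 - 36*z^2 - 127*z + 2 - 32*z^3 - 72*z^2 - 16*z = b^3 + b^2*(-13*z - 10) + b*(44*z^2 + 97*z - 1) - 32*z^3 - 108*z^2 - 66*z + 10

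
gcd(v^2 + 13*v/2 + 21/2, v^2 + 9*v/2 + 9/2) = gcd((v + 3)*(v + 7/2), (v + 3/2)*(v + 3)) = v + 3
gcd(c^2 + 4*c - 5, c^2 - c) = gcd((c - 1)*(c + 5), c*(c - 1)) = c - 1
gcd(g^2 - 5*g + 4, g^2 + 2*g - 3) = g - 1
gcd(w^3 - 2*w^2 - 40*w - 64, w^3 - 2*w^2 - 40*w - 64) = w^3 - 2*w^2 - 40*w - 64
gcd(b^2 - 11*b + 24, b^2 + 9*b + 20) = 1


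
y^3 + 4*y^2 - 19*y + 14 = (y - 2)*(y - 1)*(y + 7)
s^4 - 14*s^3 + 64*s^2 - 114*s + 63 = (s - 7)*(s - 3)^2*(s - 1)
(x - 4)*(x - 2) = x^2 - 6*x + 8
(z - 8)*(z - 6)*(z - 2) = z^3 - 16*z^2 + 76*z - 96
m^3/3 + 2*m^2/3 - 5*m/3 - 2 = (m/3 + 1/3)*(m - 2)*(m + 3)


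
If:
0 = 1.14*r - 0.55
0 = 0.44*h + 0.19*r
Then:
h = -0.21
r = 0.48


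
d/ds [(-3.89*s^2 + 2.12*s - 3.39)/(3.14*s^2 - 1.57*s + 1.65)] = (-0.549500000000002*s^2 + 8.4522*s - 1.8243)/(9.8596*s^4 - 9.8596*s^3 + 12.8269*s^2 - 5.181*s + 2.7225)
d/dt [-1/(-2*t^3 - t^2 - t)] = (-6*t^2 - 2*t - 1)/(t^2*(2*t^2 + t + 1)^2)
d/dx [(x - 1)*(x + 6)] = 2*x + 5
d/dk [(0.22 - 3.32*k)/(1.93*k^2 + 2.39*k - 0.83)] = (6.4076*k^2 - 0.8492*k + 2.2298)/(3.7249*k^4 + 9.2254*k^3 + 2.5083*k^2 - 3.9674*k + 0.6889)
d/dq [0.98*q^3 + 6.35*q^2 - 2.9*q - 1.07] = 2.94*q^2 + 12.7*q - 2.9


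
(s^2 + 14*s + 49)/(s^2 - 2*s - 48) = (s^2 + 14*s + 49)/(s^2 - 2*s - 48)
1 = 1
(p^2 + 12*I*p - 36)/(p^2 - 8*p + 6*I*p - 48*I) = (p + 6*I)/(p - 8)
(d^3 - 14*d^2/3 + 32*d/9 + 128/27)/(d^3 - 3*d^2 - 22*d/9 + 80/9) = (9*d^2 - 18*d - 16)/(3*(3*d^2 - d - 10))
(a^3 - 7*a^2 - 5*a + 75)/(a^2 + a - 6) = (a^2 - 10*a + 25)/(a - 2)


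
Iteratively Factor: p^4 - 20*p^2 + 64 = (p - 2)*(p^3 + 2*p^2 - 16*p - 32) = (p - 2)*(p + 2)*(p^2 - 16) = (p - 4)*(p - 2)*(p + 2)*(p + 4)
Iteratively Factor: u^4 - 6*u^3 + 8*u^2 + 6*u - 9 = (u - 3)*(u^3 - 3*u^2 - u + 3) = (u - 3)*(u - 1)*(u^2 - 2*u - 3) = (u - 3)^2*(u - 1)*(u + 1)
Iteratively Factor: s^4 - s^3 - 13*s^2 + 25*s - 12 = (s - 3)*(s^3 + 2*s^2 - 7*s + 4) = (s - 3)*(s + 4)*(s^2 - 2*s + 1) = (s - 3)*(s - 1)*(s + 4)*(s - 1)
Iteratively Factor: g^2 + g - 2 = (g + 2)*(g - 1)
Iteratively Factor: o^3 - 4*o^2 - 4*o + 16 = (o + 2)*(o^2 - 6*o + 8) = (o - 2)*(o + 2)*(o - 4)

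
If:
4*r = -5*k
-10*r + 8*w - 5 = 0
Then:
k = 2/5 - 16*w/25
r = 4*w/5 - 1/2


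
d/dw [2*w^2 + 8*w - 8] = 4*w + 8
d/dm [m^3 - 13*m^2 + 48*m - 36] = 3*m^2 - 26*m + 48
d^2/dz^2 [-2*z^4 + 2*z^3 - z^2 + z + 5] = -24*z^2 + 12*z - 2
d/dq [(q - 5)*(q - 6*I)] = 2*q - 5 - 6*I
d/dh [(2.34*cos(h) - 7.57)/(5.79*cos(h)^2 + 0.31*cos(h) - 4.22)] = (13.5486*cos(h)^2 - 87.6606*cos(h) + 7.5281)*sin(h)/(33.5241*cos(h)^4 + 3.5898*cos(h)^3 - 48.7715*cos(h)^2 - 2.6164*cos(h) + 17.8084)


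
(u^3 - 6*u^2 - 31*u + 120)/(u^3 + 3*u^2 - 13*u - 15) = (u - 8)/(u + 1)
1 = 1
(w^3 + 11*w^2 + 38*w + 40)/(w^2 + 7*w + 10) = w + 4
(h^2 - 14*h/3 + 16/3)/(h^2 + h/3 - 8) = (h - 2)/(h + 3)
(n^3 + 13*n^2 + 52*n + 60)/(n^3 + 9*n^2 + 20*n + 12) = (n + 5)/(n + 1)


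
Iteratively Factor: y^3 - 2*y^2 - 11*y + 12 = (y - 4)*(y^2 + 2*y - 3) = (y - 4)*(y + 3)*(y - 1)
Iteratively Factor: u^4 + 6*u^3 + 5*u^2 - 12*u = (u)*(u^3 + 6*u^2 + 5*u - 12) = u*(u - 1)*(u^2 + 7*u + 12) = u*(u - 1)*(u + 3)*(u + 4)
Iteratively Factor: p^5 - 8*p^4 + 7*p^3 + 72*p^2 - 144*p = (p)*(p^4 - 8*p^3 + 7*p^2 + 72*p - 144) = p*(p - 4)*(p^3 - 4*p^2 - 9*p + 36) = p*(p - 4)*(p + 3)*(p^2 - 7*p + 12) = p*(p - 4)^2*(p + 3)*(p - 3)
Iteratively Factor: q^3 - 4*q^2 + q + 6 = (q - 3)*(q^2 - q - 2) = (q - 3)*(q + 1)*(q - 2)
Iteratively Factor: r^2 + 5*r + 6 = (r + 2)*(r + 3)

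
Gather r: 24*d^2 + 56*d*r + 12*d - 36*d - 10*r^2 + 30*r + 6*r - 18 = 24*d^2 - 24*d - 10*r^2 + r*(56*d + 36) - 18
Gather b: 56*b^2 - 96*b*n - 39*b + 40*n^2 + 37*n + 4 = 56*b^2 + b*(-96*n - 39) + 40*n^2 + 37*n + 4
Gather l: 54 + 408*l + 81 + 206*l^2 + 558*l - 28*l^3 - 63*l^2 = -28*l^3 + 143*l^2 + 966*l + 135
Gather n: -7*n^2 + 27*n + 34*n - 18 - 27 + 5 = -7*n^2 + 61*n - 40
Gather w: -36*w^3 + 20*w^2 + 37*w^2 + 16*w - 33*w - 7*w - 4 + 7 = -36*w^3 + 57*w^2 - 24*w + 3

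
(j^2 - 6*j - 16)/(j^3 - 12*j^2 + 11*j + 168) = (j + 2)/(j^2 - 4*j - 21)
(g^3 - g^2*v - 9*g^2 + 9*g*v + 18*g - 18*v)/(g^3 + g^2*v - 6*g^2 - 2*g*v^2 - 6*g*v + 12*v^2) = (g - 3)/(g + 2*v)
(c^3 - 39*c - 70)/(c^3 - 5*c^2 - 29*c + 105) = (c + 2)/(c - 3)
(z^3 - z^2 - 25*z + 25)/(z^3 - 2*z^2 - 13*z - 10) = (z^2 + 4*z - 5)/(z^2 + 3*z + 2)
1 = 1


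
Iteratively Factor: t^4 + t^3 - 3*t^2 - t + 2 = (t - 1)*(t^3 + 2*t^2 - t - 2) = (t - 1)*(t + 1)*(t^2 + t - 2) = (t - 1)*(t + 1)*(t + 2)*(t - 1)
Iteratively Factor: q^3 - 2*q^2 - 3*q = (q + 1)*(q^2 - 3*q) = q*(q + 1)*(q - 3)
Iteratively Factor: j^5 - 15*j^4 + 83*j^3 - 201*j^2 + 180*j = (j - 5)*(j^4 - 10*j^3 + 33*j^2 - 36*j) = j*(j - 5)*(j^3 - 10*j^2 + 33*j - 36) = j*(j - 5)*(j - 4)*(j^2 - 6*j + 9) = j*(j - 5)*(j - 4)*(j - 3)*(j - 3)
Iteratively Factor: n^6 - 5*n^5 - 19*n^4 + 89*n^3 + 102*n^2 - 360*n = (n)*(n^5 - 5*n^4 - 19*n^3 + 89*n^2 + 102*n - 360) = n*(n - 4)*(n^4 - n^3 - 23*n^2 - 3*n + 90) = n*(n - 4)*(n + 3)*(n^3 - 4*n^2 - 11*n + 30) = n*(n - 4)*(n - 2)*(n + 3)*(n^2 - 2*n - 15) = n*(n - 4)*(n - 2)*(n + 3)^2*(n - 5)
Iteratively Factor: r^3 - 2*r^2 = (r - 2)*(r^2) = r*(r - 2)*(r)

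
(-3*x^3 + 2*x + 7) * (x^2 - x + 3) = -3*x^5 + 3*x^4 - 7*x^3 + 5*x^2 - x + 21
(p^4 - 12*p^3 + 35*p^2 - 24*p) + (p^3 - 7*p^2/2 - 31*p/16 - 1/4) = p^4 - 11*p^3 + 63*p^2/2 - 415*p/16 - 1/4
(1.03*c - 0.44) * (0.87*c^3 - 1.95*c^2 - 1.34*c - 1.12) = 0.8961*c^4 - 2.3913*c^3 - 0.5222*c^2 - 0.564*c + 0.4928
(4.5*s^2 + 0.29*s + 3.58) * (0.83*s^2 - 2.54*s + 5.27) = 3.735*s^4 - 11.1893*s^3 + 25.9498*s^2 - 7.5649*s + 18.8666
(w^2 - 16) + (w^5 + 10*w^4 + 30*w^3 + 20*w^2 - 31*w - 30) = w^5 + 10*w^4 + 30*w^3 + 21*w^2 - 31*w - 46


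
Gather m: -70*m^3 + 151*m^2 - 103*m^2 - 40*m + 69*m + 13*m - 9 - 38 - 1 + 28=-70*m^3 + 48*m^2 + 42*m - 20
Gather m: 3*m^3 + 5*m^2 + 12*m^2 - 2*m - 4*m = 3*m^3 + 17*m^2 - 6*m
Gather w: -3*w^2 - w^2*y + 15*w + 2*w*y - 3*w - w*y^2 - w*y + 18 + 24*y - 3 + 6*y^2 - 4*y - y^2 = w^2*(-y - 3) + w*(-y^2 + y + 12) + 5*y^2 + 20*y + 15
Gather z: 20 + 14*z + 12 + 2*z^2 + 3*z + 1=2*z^2 + 17*z + 33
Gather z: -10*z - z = -11*z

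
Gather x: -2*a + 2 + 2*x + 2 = -2*a + 2*x + 4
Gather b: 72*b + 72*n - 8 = 72*b + 72*n - 8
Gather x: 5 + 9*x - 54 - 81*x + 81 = 32 - 72*x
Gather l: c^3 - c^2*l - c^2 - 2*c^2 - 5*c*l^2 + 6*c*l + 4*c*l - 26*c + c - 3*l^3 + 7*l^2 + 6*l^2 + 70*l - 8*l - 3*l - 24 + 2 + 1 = c^3 - 3*c^2 - 25*c - 3*l^3 + l^2*(13 - 5*c) + l*(-c^2 + 10*c + 59) - 21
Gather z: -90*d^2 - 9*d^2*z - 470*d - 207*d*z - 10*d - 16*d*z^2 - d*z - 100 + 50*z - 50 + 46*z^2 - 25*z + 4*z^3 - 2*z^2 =-90*d^2 - 480*d + 4*z^3 + z^2*(44 - 16*d) + z*(-9*d^2 - 208*d + 25) - 150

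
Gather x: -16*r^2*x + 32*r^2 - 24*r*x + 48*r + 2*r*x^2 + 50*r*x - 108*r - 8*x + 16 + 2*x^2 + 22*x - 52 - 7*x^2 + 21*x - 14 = 32*r^2 - 60*r + x^2*(2*r - 5) + x*(-16*r^2 + 26*r + 35) - 50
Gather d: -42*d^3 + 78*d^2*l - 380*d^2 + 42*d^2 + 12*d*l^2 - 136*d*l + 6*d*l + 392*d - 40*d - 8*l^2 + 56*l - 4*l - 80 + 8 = -42*d^3 + d^2*(78*l - 338) + d*(12*l^2 - 130*l + 352) - 8*l^2 + 52*l - 72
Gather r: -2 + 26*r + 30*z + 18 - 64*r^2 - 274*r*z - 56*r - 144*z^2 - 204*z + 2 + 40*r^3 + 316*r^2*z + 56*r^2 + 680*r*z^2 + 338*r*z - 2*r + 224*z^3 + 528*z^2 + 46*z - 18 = 40*r^3 + r^2*(316*z - 8) + r*(680*z^2 + 64*z - 32) + 224*z^3 + 384*z^2 - 128*z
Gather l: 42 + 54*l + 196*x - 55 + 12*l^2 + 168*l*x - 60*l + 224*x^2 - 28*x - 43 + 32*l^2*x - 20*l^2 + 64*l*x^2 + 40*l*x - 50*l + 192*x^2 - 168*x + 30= l^2*(32*x - 8) + l*(64*x^2 + 208*x - 56) + 416*x^2 - 26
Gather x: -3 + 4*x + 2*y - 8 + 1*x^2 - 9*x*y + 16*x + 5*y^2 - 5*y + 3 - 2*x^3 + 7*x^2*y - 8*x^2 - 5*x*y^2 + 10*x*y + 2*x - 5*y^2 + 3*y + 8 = -2*x^3 + x^2*(7*y - 7) + x*(-5*y^2 + y + 22)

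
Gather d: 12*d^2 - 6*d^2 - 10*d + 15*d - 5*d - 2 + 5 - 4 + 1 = 6*d^2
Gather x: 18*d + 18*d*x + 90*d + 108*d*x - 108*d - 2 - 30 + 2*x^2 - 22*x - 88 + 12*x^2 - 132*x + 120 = 14*x^2 + x*(126*d - 154)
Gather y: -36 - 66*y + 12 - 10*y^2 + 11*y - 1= -10*y^2 - 55*y - 25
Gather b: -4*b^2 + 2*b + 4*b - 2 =-4*b^2 + 6*b - 2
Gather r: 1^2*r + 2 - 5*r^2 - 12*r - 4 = -5*r^2 - 11*r - 2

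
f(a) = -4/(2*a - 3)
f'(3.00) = 0.89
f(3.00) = -1.33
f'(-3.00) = 0.10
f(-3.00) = 0.44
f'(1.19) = 20.81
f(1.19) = 6.45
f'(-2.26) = 0.14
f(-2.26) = 0.53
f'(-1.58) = 0.21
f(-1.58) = 0.65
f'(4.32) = 0.25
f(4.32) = -0.71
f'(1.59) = 246.91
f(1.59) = -22.22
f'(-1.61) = 0.21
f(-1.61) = 0.64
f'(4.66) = 0.20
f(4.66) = -0.63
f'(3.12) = 0.76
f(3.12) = -1.23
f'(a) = 8/(2*a - 3)^2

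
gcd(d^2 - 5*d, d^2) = d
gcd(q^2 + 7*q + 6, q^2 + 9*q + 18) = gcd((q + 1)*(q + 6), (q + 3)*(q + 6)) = q + 6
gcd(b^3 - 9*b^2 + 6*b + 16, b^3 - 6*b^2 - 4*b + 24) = b - 2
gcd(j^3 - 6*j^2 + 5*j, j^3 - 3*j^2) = j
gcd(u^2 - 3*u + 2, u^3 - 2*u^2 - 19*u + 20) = u - 1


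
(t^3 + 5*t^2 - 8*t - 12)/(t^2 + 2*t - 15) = (t^3 + 5*t^2 - 8*t - 12)/(t^2 + 2*t - 15)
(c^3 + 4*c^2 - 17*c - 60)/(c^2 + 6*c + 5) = (c^2 - c - 12)/(c + 1)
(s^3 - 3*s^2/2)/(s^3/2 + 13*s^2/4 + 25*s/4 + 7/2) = s^2*(4*s - 6)/(2*s^3 + 13*s^2 + 25*s + 14)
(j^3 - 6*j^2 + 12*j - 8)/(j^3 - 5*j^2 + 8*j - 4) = (j - 2)/(j - 1)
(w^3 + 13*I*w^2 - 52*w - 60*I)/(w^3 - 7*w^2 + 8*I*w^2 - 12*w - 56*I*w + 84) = (w + 5*I)/(w - 7)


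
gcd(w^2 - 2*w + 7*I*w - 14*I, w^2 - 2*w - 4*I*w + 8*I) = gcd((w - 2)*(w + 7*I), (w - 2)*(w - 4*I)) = w - 2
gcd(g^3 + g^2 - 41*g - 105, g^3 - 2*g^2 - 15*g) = g + 3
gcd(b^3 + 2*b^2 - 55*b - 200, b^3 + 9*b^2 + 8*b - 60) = b + 5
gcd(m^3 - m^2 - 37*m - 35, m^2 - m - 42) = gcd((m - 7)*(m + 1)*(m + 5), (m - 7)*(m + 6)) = m - 7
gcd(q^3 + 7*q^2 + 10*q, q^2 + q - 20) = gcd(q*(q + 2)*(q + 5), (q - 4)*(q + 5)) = q + 5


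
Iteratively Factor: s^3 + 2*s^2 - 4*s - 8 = (s + 2)*(s^2 - 4) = (s - 2)*(s + 2)*(s + 2)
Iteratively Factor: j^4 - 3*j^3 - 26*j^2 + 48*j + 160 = (j - 5)*(j^3 + 2*j^2 - 16*j - 32) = (j - 5)*(j + 2)*(j^2 - 16) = (j - 5)*(j + 2)*(j + 4)*(j - 4)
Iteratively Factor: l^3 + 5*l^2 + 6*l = (l)*(l^2 + 5*l + 6) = l*(l + 3)*(l + 2)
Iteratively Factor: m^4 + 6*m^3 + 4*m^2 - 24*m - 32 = (m + 2)*(m^3 + 4*m^2 - 4*m - 16) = (m + 2)^2*(m^2 + 2*m - 8) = (m - 2)*(m + 2)^2*(m + 4)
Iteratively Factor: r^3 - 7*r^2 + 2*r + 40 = (r + 2)*(r^2 - 9*r + 20) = (r - 4)*(r + 2)*(r - 5)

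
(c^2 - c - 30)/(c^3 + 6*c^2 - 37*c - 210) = 1/(c + 7)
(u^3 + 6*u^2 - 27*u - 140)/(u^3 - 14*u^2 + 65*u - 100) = (u^2 + 11*u + 28)/(u^2 - 9*u + 20)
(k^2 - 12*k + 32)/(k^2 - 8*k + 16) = (k - 8)/(k - 4)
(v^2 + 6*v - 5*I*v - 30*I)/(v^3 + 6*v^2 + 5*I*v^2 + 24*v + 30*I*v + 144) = (v - 5*I)/(v^2 + 5*I*v + 24)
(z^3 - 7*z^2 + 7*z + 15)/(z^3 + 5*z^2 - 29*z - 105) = (z^2 - 2*z - 3)/(z^2 + 10*z + 21)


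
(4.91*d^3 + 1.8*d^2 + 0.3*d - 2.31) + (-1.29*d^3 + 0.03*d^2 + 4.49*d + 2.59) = 3.62*d^3 + 1.83*d^2 + 4.79*d + 0.28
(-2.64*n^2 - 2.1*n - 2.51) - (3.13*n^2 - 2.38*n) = -5.77*n^2 + 0.28*n - 2.51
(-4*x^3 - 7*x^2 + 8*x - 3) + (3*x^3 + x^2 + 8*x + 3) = -x^3 - 6*x^2 + 16*x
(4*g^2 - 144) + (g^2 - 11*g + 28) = 5*g^2 - 11*g - 116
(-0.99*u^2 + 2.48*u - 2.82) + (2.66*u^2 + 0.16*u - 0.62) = 1.67*u^2 + 2.64*u - 3.44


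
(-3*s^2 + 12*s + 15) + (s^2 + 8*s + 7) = -2*s^2 + 20*s + 22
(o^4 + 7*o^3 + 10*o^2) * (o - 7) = o^5 - 39*o^3 - 70*o^2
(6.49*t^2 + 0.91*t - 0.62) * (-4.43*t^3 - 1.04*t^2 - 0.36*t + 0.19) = -28.7507*t^5 - 10.7809*t^4 - 0.5362*t^3 + 1.5503*t^2 + 0.3961*t - 0.1178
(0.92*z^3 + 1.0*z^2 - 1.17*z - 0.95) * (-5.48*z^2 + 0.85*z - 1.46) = -5.0416*z^5 - 4.698*z^4 + 5.9184*z^3 + 2.7515*z^2 + 0.9007*z + 1.387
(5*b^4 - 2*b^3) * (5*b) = 25*b^5 - 10*b^4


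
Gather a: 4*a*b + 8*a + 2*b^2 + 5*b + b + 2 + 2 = a*(4*b + 8) + 2*b^2 + 6*b + 4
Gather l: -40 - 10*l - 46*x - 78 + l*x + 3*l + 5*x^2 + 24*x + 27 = l*(x - 7) + 5*x^2 - 22*x - 91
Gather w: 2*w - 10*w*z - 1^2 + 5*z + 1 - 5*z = w*(2 - 10*z)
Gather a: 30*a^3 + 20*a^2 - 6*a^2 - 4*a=30*a^3 + 14*a^2 - 4*a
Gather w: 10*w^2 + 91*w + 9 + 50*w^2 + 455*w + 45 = 60*w^2 + 546*w + 54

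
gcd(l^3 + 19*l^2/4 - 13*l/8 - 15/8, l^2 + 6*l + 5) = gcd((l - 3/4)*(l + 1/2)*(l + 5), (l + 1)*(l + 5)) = l + 5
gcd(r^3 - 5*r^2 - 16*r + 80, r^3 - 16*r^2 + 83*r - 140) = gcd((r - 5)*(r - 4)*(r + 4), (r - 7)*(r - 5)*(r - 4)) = r^2 - 9*r + 20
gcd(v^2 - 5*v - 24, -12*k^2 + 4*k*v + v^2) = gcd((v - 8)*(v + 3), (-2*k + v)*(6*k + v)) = 1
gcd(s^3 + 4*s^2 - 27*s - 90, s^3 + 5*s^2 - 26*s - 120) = s^2 + s - 30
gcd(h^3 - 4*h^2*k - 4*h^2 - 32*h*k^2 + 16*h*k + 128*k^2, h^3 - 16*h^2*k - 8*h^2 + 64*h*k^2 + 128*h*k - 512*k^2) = h - 8*k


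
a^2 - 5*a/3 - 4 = (a - 3)*(a + 4/3)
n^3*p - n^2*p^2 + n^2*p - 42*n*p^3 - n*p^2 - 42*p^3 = (n - 7*p)*(n + 6*p)*(n*p + p)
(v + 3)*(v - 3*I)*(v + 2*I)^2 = v^4 + 3*v^3 + I*v^3 + 8*v^2 + 3*I*v^2 + 24*v + 12*I*v + 36*I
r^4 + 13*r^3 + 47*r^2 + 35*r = r*(r + 1)*(r + 5)*(r + 7)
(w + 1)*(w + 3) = w^2 + 4*w + 3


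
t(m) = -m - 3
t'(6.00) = -1.00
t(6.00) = -9.00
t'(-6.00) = -1.00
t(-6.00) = 3.00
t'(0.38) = -1.00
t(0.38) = -3.38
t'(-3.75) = -1.00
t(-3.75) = 0.75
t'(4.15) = -1.00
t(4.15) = -7.15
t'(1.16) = -1.00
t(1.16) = -4.16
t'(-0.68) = -1.00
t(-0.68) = -2.32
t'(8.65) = -1.00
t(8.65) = -11.65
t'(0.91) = -1.00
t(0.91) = -3.91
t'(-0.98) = -1.00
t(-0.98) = -2.02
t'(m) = -1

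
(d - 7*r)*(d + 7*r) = d^2 - 49*r^2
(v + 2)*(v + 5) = v^2 + 7*v + 10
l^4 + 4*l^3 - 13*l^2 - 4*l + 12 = (l - 2)*(l - 1)*(l + 1)*(l + 6)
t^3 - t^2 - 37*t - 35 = (t - 7)*(t + 1)*(t + 5)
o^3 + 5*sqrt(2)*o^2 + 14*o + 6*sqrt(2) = (o + sqrt(2))^2*(o + 3*sqrt(2))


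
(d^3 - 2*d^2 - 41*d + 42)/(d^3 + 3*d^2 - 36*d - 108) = (d^2 - 8*d + 7)/(d^2 - 3*d - 18)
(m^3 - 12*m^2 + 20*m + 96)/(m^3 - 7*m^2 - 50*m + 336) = (m + 2)/(m + 7)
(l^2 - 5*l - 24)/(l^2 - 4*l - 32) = (l + 3)/(l + 4)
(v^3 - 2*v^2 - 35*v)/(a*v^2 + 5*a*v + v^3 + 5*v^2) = (v - 7)/(a + v)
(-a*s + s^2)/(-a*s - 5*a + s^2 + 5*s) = s/(s + 5)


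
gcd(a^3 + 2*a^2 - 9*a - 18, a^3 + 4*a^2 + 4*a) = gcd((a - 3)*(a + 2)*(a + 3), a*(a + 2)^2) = a + 2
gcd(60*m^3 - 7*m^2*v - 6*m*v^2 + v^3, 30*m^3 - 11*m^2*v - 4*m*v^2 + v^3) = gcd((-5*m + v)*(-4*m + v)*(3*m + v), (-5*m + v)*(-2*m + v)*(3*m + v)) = -15*m^2 - 2*m*v + v^2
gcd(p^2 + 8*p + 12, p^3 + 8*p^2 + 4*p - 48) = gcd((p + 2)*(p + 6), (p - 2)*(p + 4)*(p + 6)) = p + 6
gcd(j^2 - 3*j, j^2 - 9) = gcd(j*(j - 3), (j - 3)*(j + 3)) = j - 3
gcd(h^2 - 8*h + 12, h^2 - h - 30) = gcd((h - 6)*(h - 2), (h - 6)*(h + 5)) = h - 6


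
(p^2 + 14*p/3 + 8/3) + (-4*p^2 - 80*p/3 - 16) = -3*p^2 - 22*p - 40/3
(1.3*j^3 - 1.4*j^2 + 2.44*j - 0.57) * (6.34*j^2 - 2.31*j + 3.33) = 8.242*j^5 - 11.879*j^4 + 23.0326*j^3 - 13.9122*j^2 + 9.4419*j - 1.8981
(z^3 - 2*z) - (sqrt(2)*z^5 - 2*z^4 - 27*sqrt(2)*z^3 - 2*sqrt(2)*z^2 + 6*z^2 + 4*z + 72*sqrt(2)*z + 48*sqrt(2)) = -sqrt(2)*z^5 + 2*z^4 + z^3 + 27*sqrt(2)*z^3 - 6*z^2 + 2*sqrt(2)*z^2 - 72*sqrt(2)*z - 6*z - 48*sqrt(2)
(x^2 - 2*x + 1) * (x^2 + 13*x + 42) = x^4 + 11*x^3 + 17*x^2 - 71*x + 42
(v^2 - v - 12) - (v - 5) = v^2 - 2*v - 7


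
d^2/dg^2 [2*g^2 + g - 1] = 4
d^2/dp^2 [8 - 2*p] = 0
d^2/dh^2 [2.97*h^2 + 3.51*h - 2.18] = 5.94000000000000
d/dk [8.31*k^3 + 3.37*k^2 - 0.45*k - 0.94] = 24.93*k^2 + 6.74*k - 0.45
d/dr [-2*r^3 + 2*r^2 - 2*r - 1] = -6*r^2 + 4*r - 2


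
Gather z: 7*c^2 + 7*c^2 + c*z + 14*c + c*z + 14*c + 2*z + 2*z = 14*c^2 + 28*c + z*(2*c + 4)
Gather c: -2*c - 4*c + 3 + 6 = 9 - 6*c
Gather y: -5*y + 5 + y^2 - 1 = y^2 - 5*y + 4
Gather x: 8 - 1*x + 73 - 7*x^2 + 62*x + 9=-7*x^2 + 61*x + 90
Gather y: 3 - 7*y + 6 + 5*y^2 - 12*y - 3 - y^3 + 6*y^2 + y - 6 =-y^3 + 11*y^2 - 18*y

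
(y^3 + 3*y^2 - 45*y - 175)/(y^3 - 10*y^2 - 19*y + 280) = (y + 5)/(y - 8)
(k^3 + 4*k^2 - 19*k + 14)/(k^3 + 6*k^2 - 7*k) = (k - 2)/k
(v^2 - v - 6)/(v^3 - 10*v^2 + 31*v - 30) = (v + 2)/(v^2 - 7*v + 10)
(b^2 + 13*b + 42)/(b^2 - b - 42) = (b + 7)/(b - 7)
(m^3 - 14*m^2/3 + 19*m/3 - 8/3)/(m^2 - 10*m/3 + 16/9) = 3*(m^2 - 2*m + 1)/(3*m - 2)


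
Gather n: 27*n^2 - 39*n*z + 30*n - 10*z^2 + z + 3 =27*n^2 + n*(30 - 39*z) - 10*z^2 + z + 3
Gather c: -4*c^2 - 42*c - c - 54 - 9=-4*c^2 - 43*c - 63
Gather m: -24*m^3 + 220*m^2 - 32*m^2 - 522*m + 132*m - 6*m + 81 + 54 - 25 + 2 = -24*m^3 + 188*m^2 - 396*m + 112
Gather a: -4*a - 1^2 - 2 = -4*a - 3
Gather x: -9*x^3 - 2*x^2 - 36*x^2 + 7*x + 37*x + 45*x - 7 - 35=-9*x^3 - 38*x^2 + 89*x - 42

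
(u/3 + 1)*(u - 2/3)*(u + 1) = u^3/3 + 10*u^2/9 + u/9 - 2/3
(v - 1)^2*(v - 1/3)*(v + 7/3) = v^4 - 34*v^2/9 + 32*v/9 - 7/9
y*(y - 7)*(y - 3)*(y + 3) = y^4 - 7*y^3 - 9*y^2 + 63*y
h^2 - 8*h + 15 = (h - 5)*(h - 3)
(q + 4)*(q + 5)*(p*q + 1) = p*q^3 + 9*p*q^2 + 20*p*q + q^2 + 9*q + 20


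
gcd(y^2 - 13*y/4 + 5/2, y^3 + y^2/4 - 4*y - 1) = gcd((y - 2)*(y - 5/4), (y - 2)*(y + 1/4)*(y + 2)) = y - 2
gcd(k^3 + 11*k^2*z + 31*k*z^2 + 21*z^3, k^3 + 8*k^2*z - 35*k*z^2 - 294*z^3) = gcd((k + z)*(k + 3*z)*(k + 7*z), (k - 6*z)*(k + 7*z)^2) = k + 7*z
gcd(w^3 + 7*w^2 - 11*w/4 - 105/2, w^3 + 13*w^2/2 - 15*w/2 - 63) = w^2 + 19*w/2 + 21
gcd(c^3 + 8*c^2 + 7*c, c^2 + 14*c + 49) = c + 7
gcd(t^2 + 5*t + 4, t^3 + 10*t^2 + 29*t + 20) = t^2 + 5*t + 4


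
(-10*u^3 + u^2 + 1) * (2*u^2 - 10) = -20*u^5 + 2*u^4 + 100*u^3 - 8*u^2 - 10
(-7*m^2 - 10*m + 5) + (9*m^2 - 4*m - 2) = 2*m^2 - 14*m + 3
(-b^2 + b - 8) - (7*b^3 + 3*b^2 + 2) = -7*b^3 - 4*b^2 + b - 10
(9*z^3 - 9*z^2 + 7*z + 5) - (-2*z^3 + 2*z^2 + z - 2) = 11*z^3 - 11*z^2 + 6*z + 7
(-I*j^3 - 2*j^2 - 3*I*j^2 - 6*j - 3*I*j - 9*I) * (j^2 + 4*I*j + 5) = -I*j^5 + 2*j^4 - 3*I*j^4 + 6*j^3 - 16*I*j^3 + 2*j^2 - 48*I*j^2 + 6*j - 15*I*j - 45*I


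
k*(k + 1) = k^2 + k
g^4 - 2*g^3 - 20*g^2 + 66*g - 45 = (g - 3)^2*(g - 1)*(g + 5)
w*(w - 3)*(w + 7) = w^3 + 4*w^2 - 21*w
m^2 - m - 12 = (m - 4)*(m + 3)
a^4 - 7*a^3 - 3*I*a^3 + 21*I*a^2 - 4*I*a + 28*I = (a - 7)*(a - 2*I)^2*(a + I)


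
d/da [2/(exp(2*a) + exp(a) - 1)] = (-4*exp(a) - 2)*exp(a)/(exp(2*a) + exp(a) - 1)^2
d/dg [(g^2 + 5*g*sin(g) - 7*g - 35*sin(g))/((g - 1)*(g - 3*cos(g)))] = (-3*g^3*sin(g) + 5*g^3*cos(g) + 19*g^2*sin(g) - 43*g^2*cos(g) - 9*g^2 + 49*g*sin(g) + 41*g*cos(g) + 120*g - 35*sin(g) - 45*sin(2*g) - 21*cos(g) - 105)/((g - 1)^2*(g - 3*cos(g))^2)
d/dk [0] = 0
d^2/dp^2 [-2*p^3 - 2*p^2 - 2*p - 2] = -12*p - 4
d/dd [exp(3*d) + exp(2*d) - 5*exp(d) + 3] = (3*exp(2*d) + 2*exp(d) - 5)*exp(d)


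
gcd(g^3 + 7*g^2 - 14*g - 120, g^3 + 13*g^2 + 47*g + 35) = g + 5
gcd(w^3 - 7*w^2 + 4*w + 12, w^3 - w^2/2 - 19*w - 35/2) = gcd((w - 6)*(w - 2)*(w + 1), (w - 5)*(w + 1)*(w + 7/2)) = w + 1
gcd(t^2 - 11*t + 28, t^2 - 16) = t - 4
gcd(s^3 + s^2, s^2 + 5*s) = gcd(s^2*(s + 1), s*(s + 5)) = s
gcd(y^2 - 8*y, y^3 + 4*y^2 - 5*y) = y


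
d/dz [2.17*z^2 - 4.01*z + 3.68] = 4.34*z - 4.01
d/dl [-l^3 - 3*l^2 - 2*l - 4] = -3*l^2 - 6*l - 2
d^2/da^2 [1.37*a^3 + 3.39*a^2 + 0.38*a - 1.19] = 8.22*a + 6.78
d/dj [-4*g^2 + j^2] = 2*j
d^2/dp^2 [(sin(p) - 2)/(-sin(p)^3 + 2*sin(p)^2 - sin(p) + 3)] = (4*sin(p)^7 - 24*sin(p)^6 + 38*sin(p)^5 + 41*sin(p)^4 - 148*sin(p)^3 + 73*sin(p)^2 + 51*sin(p) - 26)/(sin(p)^3 - 2*sin(p)^2 + sin(p) - 3)^3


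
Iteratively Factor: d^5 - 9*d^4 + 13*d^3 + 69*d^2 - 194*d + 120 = (d - 1)*(d^4 - 8*d^3 + 5*d^2 + 74*d - 120) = (d - 5)*(d - 1)*(d^3 - 3*d^2 - 10*d + 24) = (d - 5)*(d - 4)*(d - 1)*(d^2 + d - 6) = (d - 5)*(d - 4)*(d - 2)*(d - 1)*(d + 3)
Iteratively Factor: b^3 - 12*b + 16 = (b - 2)*(b^2 + 2*b - 8) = (b - 2)*(b + 4)*(b - 2)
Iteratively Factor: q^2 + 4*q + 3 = (q + 3)*(q + 1)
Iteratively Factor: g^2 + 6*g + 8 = (g + 2)*(g + 4)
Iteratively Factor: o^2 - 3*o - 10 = (o + 2)*(o - 5)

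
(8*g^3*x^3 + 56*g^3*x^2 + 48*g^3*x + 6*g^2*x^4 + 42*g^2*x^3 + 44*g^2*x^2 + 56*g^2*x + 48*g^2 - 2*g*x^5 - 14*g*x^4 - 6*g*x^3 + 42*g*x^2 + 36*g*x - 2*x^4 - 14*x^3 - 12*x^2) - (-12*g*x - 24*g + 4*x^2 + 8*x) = 8*g^3*x^3 + 56*g^3*x^2 + 48*g^3*x + 6*g^2*x^4 + 42*g^2*x^3 + 44*g^2*x^2 + 56*g^2*x + 48*g^2 - 2*g*x^5 - 14*g*x^4 - 6*g*x^3 + 42*g*x^2 + 48*g*x + 24*g - 2*x^4 - 14*x^3 - 16*x^2 - 8*x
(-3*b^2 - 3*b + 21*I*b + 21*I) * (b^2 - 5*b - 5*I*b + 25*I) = -3*b^4 + 12*b^3 + 36*I*b^3 + 120*b^2 - 144*I*b^2 - 420*b - 180*I*b - 525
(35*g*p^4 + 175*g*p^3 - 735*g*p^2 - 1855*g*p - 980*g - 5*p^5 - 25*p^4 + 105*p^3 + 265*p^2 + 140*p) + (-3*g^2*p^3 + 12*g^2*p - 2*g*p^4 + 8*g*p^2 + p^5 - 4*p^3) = -3*g^2*p^3 + 12*g^2*p + 33*g*p^4 + 175*g*p^3 - 727*g*p^2 - 1855*g*p - 980*g - 4*p^5 - 25*p^4 + 101*p^3 + 265*p^2 + 140*p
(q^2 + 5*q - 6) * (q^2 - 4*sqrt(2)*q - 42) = q^4 - 4*sqrt(2)*q^3 + 5*q^3 - 48*q^2 - 20*sqrt(2)*q^2 - 210*q + 24*sqrt(2)*q + 252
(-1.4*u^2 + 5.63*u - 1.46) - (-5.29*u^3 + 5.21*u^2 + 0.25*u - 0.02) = 5.29*u^3 - 6.61*u^2 + 5.38*u - 1.44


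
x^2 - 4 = (x - 2)*(x + 2)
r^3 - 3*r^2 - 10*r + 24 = (r - 4)*(r - 2)*(r + 3)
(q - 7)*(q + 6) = q^2 - q - 42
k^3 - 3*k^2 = k^2*(k - 3)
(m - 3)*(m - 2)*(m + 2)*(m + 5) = m^4 + 2*m^3 - 19*m^2 - 8*m + 60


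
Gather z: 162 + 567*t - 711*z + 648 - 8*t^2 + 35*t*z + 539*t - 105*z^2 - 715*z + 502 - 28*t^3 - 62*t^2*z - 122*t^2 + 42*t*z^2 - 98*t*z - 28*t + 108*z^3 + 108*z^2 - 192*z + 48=-28*t^3 - 130*t^2 + 1078*t + 108*z^3 + z^2*(42*t + 3) + z*(-62*t^2 - 63*t - 1618) + 1360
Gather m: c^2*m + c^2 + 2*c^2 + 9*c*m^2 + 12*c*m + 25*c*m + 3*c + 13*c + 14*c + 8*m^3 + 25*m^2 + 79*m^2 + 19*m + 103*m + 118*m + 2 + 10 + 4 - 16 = 3*c^2 + 30*c + 8*m^3 + m^2*(9*c + 104) + m*(c^2 + 37*c + 240)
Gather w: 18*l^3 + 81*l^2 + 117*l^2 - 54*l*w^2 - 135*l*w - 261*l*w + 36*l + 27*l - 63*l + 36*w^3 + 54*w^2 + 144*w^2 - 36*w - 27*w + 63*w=18*l^3 + 198*l^2 - 396*l*w + 36*w^3 + w^2*(198 - 54*l)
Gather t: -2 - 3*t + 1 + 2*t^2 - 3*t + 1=2*t^2 - 6*t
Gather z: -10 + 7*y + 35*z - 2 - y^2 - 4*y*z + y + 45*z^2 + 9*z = -y^2 + 8*y + 45*z^2 + z*(44 - 4*y) - 12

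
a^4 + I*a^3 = a^3*(a + I)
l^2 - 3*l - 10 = (l - 5)*(l + 2)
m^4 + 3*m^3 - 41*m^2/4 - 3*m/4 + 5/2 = (m - 2)*(m - 1/2)*(m + 1/2)*(m + 5)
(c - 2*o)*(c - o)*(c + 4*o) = c^3 + c^2*o - 10*c*o^2 + 8*o^3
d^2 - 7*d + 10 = (d - 5)*(d - 2)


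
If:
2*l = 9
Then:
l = 9/2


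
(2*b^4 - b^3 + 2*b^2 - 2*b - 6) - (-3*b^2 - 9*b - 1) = 2*b^4 - b^3 + 5*b^2 + 7*b - 5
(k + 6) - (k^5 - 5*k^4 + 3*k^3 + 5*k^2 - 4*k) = -k^5 + 5*k^4 - 3*k^3 - 5*k^2 + 5*k + 6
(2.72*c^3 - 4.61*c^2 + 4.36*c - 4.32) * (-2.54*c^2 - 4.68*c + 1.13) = -6.9088*c^5 - 1.0202*c^4 + 13.574*c^3 - 14.6413*c^2 + 25.1444*c - 4.8816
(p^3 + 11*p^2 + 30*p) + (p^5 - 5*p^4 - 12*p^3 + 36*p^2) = p^5 - 5*p^4 - 11*p^3 + 47*p^2 + 30*p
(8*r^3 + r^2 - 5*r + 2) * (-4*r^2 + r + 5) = -32*r^5 + 4*r^4 + 61*r^3 - 8*r^2 - 23*r + 10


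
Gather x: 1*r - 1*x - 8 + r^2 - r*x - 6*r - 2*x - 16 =r^2 - 5*r + x*(-r - 3) - 24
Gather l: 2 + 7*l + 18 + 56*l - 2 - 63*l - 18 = 0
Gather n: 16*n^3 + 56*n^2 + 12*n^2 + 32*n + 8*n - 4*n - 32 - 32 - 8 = 16*n^3 + 68*n^2 + 36*n - 72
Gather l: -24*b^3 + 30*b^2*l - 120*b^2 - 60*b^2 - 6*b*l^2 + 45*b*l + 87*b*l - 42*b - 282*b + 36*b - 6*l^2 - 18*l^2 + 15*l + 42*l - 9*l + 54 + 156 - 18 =-24*b^3 - 180*b^2 - 288*b + l^2*(-6*b - 24) + l*(30*b^2 + 132*b + 48) + 192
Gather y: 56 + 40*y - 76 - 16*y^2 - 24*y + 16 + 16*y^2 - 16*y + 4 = 0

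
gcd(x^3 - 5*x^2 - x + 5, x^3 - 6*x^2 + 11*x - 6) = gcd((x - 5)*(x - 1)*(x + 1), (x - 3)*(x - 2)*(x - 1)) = x - 1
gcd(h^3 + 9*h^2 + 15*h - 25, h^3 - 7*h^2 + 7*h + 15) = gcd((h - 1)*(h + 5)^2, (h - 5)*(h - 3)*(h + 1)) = 1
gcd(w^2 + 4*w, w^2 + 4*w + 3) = 1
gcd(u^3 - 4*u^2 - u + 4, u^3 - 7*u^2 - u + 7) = u^2 - 1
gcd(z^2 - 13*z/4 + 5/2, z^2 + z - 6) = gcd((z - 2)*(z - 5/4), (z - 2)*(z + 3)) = z - 2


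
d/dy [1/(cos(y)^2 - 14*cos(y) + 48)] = 2*(cos(y) - 7)*sin(y)/(cos(y)^2 - 14*cos(y) + 48)^2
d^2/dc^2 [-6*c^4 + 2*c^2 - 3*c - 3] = 4 - 72*c^2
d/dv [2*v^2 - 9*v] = 4*v - 9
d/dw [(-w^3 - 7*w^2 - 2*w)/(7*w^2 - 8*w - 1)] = (-7*w^4 + 16*w^3 + 73*w^2 + 14*w + 2)/(49*w^4 - 112*w^3 + 50*w^2 + 16*w + 1)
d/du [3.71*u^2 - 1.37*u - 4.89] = 7.42*u - 1.37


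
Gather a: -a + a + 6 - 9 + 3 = 0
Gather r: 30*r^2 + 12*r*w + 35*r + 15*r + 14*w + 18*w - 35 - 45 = 30*r^2 + r*(12*w + 50) + 32*w - 80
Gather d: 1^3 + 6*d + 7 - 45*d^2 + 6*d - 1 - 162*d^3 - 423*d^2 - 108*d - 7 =-162*d^3 - 468*d^2 - 96*d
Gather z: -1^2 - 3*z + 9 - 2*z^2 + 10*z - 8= -2*z^2 + 7*z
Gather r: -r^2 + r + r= -r^2 + 2*r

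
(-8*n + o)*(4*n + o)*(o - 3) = -32*n^2*o + 96*n^2 - 4*n*o^2 + 12*n*o + o^3 - 3*o^2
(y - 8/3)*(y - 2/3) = y^2 - 10*y/3 + 16/9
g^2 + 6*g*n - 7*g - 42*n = (g - 7)*(g + 6*n)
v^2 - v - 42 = (v - 7)*(v + 6)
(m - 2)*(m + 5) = m^2 + 3*m - 10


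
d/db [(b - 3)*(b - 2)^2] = (b - 2)*(3*b - 8)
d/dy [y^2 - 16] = 2*y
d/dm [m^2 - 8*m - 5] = 2*m - 8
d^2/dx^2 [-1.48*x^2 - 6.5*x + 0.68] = -2.96000000000000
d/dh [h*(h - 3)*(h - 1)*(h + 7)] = 4*h^3 + 9*h^2 - 50*h + 21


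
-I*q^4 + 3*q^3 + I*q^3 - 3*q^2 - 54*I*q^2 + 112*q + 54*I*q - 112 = (q - 7*I)*(q + 2*I)*(q + 8*I)*(-I*q + I)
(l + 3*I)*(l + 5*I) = l^2 + 8*I*l - 15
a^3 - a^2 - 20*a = a*(a - 5)*(a + 4)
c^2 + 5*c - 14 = (c - 2)*(c + 7)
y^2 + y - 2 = (y - 1)*(y + 2)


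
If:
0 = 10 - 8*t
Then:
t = 5/4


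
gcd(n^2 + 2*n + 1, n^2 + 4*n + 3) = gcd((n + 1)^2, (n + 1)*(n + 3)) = n + 1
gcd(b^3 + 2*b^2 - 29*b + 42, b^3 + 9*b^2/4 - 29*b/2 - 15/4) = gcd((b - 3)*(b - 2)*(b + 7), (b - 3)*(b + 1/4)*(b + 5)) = b - 3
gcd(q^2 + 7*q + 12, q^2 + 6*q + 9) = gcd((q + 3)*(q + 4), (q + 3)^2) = q + 3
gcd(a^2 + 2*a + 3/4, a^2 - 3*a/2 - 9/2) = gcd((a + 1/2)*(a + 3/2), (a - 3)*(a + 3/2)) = a + 3/2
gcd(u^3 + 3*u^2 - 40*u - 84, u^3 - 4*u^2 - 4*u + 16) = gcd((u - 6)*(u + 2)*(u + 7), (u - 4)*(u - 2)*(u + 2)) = u + 2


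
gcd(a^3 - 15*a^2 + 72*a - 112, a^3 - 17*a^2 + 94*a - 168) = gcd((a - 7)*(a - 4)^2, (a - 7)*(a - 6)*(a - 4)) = a^2 - 11*a + 28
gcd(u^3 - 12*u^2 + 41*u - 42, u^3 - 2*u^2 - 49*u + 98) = u^2 - 9*u + 14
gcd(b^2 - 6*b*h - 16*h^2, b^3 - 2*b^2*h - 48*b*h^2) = b - 8*h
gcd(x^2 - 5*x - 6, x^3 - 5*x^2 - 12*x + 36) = x - 6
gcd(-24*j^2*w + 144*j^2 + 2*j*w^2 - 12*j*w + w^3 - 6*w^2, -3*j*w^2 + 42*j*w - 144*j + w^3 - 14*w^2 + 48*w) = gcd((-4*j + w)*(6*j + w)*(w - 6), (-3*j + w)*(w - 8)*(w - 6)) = w - 6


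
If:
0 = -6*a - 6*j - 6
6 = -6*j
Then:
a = 0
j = -1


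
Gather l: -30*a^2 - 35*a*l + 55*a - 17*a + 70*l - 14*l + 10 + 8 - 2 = -30*a^2 + 38*a + l*(56 - 35*a) + 16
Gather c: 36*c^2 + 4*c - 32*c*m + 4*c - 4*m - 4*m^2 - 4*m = 36*c^2 + c*(8 - 32*m) - 4*m^2 - 8*m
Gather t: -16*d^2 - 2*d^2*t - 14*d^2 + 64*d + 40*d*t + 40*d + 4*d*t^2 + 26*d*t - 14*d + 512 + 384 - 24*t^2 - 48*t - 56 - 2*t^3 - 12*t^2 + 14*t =-30*d^2 + 90*d - 2*t^3 + t^2*(4*d - 36) + t*(-2*d^2 + 66*d - 34) + 840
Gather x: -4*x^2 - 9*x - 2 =-4*x^2 - 9*x - 2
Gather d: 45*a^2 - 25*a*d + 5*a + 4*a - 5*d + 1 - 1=45*a^2 + 9*a + d*(-25*a - 5)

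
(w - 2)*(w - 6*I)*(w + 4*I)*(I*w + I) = I*w^4 + 2*w^3 - I*w^3 - 2*w^2 + 22*I*w^2 - 4*w - 24*I*w - 48*I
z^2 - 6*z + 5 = (z - 5)*(z - 1)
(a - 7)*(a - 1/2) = a^2 - 15*a/2 + 7/2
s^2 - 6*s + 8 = (s - 4)*(s - 2)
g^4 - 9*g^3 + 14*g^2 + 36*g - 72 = (g - 6)*(g - 3)*(g - 2)*(g + 2)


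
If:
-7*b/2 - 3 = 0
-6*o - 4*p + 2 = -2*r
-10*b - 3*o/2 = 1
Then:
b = -6/7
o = 106/21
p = r/2 - 99/14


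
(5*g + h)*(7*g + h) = 35*g^2 + 12*g*h + h^2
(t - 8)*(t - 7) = t^2 - 15*t + 56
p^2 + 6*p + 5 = (p + 1)*(p + 5)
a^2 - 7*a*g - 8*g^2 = (a - 8*g)*(a + g)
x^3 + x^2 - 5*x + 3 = (x - 1)^2*(x + 3)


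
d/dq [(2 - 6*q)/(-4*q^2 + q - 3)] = 8*(-3*q^2 + 2*q + 2)/(16*q^4 - 8*q^3 + 25*q^2 - 6*q + 9)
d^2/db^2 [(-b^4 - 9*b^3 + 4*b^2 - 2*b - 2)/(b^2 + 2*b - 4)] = 2*(-b^6 - 6*b^5 - 18*b^3 + 162*b^2 - 468*b + 32)/(b^6 + 6*b^5 - 40*b^3 + 96*b - 64)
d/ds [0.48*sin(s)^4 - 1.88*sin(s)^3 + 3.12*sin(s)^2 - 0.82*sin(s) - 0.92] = (1.92*sin(s)^3 - 5.64*sin(s)^2 + 6.24*sin(s) - 0.82)*cos(s)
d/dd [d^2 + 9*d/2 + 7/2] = 2*d + 9/2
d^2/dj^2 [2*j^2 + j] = 4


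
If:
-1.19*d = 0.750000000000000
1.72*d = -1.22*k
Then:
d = -0.63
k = 0.89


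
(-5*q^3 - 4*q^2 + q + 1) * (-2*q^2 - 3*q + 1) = 10*q^5 + 23*q^4 + 5*q^3 - 9*q^2 - 2*q + 1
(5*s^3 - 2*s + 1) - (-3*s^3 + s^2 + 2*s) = 8*s^3 - s^2 - 4*s + 1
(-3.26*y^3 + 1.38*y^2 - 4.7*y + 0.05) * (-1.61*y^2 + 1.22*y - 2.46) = 5.2486*y^5 - 6.199*y^4 + 17.2702*y^3 - 9.2093*y^2 + 11.623*y - 0.123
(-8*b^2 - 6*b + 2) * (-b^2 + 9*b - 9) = 8*b^4 - 66*b^3 + 16*b^2 + 72*b - 18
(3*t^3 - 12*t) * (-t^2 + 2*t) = -3*t^5 + 6*t^4 + 12*t^3 - 24*t^2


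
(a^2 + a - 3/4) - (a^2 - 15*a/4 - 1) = 19*a/4 + 1/4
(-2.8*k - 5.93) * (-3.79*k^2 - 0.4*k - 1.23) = 10.612*k^3 + 23.5947*k^2 + 5.816*k + 7.2939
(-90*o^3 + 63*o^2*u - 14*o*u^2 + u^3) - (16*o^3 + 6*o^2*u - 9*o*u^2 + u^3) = -106*o^3 + 57*o^2*u - 5*o*u^2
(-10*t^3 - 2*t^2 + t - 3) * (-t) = 10*t^4 + 2*t^3 - t^2 + 3*t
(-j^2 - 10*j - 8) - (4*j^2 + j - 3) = -5*j^2 - 11*j - 5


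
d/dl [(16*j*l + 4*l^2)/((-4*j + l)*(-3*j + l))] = 4*j*(48*j^2 + 24*j*l - 11*l^2)/(144*j^4 - 168*j^3*l + 73*j^2*l^2 - 14*j*l^3 + l^4)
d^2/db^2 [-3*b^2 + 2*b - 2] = -6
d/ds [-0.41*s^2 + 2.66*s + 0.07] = 2.66 - 0.82*s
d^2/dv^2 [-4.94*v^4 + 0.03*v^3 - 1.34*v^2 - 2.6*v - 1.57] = -59.28*v^2 + 0.18*v - 2.68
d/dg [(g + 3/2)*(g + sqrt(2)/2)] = 2*g + sqrt(2)/2 + 3/2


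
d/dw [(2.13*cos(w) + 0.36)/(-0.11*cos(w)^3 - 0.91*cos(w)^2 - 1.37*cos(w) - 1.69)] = (-0.4686*cos(w)^3 - 2.0571*cos(w)^2 - 0.6552*cos(w) + 3.1065)*sin(w)/(0.0121*cos(w)^6 + 0.2002*cos(w)^5 + 1.1295*cos(w)^4 + 2.8652*cos(w)^3 + 4.9527*cos(w)^2 + 4.6306*cos(w) + 2.8561)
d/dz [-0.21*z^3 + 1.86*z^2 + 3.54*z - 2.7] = -0.63*z^2 + 3.72*z + 3.54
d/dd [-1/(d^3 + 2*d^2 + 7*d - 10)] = (3*d^2 + 4*d + 7)/(d^3 + 2*d^2 + 7*d - 10)^2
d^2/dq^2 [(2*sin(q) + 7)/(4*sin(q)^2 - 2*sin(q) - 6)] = (-8*sin(q)^4 - 108*sin(q)^3 + 94*sin(q)^2 - 95*sin(q) + 86)/(2*(sin(q) + 1)^2*(2*sin(q) - 3)^3)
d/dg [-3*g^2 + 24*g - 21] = 24 - 6*g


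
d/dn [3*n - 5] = 3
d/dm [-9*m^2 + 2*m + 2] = 2 - 18*m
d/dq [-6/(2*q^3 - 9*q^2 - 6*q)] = 36*(q^2 - 3*q - 1)/(q^2*(-2*q^2 + 9*q + 6)^2)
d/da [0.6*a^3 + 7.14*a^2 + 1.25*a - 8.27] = 1.8*a^2 + 14.28*a + 1.25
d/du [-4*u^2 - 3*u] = -8*u - 3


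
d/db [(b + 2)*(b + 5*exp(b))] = b + (b + 2)*(5*exp(b) + 1) + 5*exp(b)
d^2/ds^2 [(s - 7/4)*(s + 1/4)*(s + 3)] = 6*s + 3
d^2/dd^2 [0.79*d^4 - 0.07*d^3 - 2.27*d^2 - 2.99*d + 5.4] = 9.48*d^2 - 0.42*d - 4.54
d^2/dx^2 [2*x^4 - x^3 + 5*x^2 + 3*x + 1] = 24*x^2 - 6*x + 10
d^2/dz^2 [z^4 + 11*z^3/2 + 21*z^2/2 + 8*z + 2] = 12*z^2 + 33*z + 21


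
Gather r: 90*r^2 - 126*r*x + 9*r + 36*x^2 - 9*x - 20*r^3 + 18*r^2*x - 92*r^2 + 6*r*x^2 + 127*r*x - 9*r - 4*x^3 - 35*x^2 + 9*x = -20*r^3 + r^2*(18*x - 2) + r*(6*x^2 + x) - 4*x^3 + x^2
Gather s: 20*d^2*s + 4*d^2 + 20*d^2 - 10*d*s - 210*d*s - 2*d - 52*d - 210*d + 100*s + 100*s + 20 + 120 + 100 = 24*d^2 - 264*d + s*(20*d^2 - 220*d + 200) + 240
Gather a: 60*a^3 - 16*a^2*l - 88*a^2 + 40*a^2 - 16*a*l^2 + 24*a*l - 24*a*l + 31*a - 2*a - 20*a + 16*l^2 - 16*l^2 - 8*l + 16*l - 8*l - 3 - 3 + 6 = 60*a^3 + a^2*(-16*l - 48) + a*(9 - 16*l^2)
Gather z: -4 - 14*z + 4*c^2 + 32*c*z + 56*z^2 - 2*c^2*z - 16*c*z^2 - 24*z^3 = 4*c^2 - 24*z^3 + z^2*(56 - 16*c) + z*(-2*c^2 + 32*c - 14) - 4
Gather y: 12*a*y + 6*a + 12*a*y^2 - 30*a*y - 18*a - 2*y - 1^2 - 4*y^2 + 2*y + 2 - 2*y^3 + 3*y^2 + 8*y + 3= -12*a - 2*y^3 + y^2*(12*a - 1) + y*(8 - 18*a) + 4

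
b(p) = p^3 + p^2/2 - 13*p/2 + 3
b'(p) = 3*p^2 + p - 13/2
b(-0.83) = 8.17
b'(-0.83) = -5.26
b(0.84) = -1.51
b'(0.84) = -3.54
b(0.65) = -0.74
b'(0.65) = -4.58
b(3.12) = 17.96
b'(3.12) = 25.82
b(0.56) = -0.31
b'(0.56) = -5.00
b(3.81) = 40.80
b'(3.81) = 40.86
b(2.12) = 1.00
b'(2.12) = 9.10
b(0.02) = 2.87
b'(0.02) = -6.48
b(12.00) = 1725.00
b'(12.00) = 437.50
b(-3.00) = 0.00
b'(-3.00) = 17.50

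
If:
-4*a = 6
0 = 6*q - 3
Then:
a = -3/2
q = 1/2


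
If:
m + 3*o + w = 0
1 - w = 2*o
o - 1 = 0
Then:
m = -2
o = 1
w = -1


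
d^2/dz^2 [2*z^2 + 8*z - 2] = 4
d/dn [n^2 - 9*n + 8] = 2*n - 9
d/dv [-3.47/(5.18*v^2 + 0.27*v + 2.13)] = (35.9492*v + 0.9369)/(5.18*v^2 + 0.27*v + 2.13)^2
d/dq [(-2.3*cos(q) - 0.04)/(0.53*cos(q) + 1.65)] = 3.7738*sin(q)/(0.53*cos(q) + 1.65)^2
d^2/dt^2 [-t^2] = -2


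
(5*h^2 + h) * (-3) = -15*h^2 - 3*h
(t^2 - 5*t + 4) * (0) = 0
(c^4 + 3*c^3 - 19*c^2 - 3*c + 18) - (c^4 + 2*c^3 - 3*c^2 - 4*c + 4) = c^3 - 16*c^2 + c + 14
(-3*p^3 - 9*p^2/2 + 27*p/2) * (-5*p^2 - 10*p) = 15*p^5 + 105*p^4/2 - 45*p^3/2 - 135*p^2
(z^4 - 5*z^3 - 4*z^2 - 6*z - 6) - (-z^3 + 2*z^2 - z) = z^4 - 4*z^3 - 6*z^2 - 5*z - 6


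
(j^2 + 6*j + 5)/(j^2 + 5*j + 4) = (j + 5)/(j + 4)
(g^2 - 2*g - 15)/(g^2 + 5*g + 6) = (g - 5)/(g + 2)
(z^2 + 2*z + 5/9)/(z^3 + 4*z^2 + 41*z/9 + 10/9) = 1/(z + 2)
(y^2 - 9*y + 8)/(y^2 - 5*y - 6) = (-y^2 + 9*y - 8)/(-y^2 + 5*y + 6)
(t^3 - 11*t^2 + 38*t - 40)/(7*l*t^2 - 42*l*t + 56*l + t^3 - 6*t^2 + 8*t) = (t - 5)/(7*l + t)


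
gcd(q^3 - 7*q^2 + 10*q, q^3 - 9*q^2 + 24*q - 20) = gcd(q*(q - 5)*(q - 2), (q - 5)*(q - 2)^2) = q^2 - 7*q + 10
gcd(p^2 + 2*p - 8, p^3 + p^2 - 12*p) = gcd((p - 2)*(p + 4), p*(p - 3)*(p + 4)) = p + 4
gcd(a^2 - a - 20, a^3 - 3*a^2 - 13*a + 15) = a - 5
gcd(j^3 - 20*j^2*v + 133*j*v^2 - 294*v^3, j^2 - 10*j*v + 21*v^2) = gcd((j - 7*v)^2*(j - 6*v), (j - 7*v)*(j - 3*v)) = -j + 7*v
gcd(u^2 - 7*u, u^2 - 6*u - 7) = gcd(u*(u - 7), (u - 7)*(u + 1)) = u - 7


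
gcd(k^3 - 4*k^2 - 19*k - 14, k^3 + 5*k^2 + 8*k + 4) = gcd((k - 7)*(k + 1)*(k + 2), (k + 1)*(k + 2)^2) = k^2 + 3*k + 2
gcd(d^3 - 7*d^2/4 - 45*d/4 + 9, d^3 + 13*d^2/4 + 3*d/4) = d + 3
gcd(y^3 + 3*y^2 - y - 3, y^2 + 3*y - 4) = y - 1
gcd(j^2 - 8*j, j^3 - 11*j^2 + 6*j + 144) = j - 8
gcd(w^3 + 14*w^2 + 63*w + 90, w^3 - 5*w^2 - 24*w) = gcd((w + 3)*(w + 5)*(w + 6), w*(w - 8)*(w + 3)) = w + 3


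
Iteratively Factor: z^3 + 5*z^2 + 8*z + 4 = (z + 2)*(z^2 + 3*z + 2) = (z + 2)^2*(z + 1)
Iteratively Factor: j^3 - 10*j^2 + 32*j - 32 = (j - 4)*(j^2 - 6*j + 8) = (j - 4)*(j - 2)*(j - 4)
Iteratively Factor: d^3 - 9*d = (d)*(d^2 - 9) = d*(d - 3)*(d + 3)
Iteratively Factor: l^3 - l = (l + 1)*(l^2 - l) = (l - 1)*(l + 1)*(l)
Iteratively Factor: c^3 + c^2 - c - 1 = (c + 1)*(c^2 - 1) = (c - 1)*(c + 1)*(c + 1)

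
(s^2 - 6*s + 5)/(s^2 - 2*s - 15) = (s - 1)/(s + 3)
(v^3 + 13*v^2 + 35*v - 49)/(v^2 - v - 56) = (v^2 + 6*v - 7)/(v - 8)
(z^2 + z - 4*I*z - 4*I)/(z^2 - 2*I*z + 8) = (z + 1)/(z + 2*I)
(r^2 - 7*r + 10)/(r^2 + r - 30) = (r - 2)/(r + 6)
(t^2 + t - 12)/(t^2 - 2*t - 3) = (t + 4)/(t + 1)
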